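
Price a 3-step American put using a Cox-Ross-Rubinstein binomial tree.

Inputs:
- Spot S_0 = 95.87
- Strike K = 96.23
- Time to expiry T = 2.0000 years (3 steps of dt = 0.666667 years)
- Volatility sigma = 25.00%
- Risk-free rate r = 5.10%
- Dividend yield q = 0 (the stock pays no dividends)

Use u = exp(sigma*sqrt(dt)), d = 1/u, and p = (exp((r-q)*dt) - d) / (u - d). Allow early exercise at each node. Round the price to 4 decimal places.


Answer: Price = V(0,0) = 10.4023

Derivation:
dt = T/N = 0.666667
u = exp(sigma*sqrt(dt)) = 1.226450; d = 1/u = 0.815361
p = (exp((r-q)*dt) - d) / (u - d) = 0.533275
Discount per step: exp(-r*dt) = 0.966572
Stock lattice S(k, i) with i counting down-moves:
  k=0: S(0,0) = 95.8700
  k=1: S(1,0) = 117.5798; S(1,1) = 78.1687
  k=2: S(2,0) = 144.2058; S(2,1) = 95.8700; S(2,2) = 63.7357
  k=3: S(3,0) = 176.8613; S(3,1) = 117.5798; S(3,2) = 78.1687; S(3,3) = 51.9676
Terminal payoffs V(N, i) = max(K - S_T, 0):
  V(3,0) = 0.000000; V(3,1) = 0.000000; V(3,2) = 18.061327; V(3,3) = 44.262388
Backward induction: V(k, i) = exp(-r*dt) * [p * V(k+1, i) + (1-p) * V(k+1, i+1)]; then take max(V_cont, immediate exercise) for American.
  V(2,0) = exp(-r*dt) * [p*0.000000 + (1-p)*0.000000] = 0.000000; exercise = 0.000000; V(2,0) = max -> 0.000000
  V(2,1) = exp(-r*dt) * [p*0.000000 + (1-p)*18.061327] = 8.147889; exercise = 0.360000; V(2,1) = max -> 8.147889
  V(2,2) = exp(-r*dt) * [p*18.061327 + (1-p)*44.262388] = 29.277478; exercise = 32.494302; V(2,2) = max -> 32.494302
  V(1,0) = exp(-r*dt) * [p*0.000000 + (1-p)*8.147889] = 3.675704; exercise = 0.000000; V(1,0) = max -> 3.675704
  V(1,1) = exp(-r*dt) * [p*8.147889 + (1-p)*32.494302] = 18.858755; exercise = 18.061327; V(1,1) = max -> 18.858755
  V(0,0) = exp(-r*dt) * [p*3.675704 + (1-p)*18.858755] = 10.402261; exercise = 0.360000; V(0,0) = max -> 10.402261


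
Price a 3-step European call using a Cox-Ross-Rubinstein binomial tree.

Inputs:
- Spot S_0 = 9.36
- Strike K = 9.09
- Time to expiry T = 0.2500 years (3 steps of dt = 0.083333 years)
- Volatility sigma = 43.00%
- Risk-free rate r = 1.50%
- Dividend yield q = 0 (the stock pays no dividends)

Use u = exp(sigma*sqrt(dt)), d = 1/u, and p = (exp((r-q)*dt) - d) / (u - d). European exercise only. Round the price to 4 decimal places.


Answer: Price = V(0,0) = 1.0092

Derivation:
dt = T/N = 0.083333
u = exp(sigma*sqrt(dt)) = 1.132163; d = 1/u = 0.883265
p = (exp((r-q)*dt) - d) / (u - d) = 0.474032
Discount per step: exp(-r*dt) = 0.998751
Stock lattice S(k, i) with i counting down-moves:
  k=0: S(0,0) = 9.3600
  k=1: S(1,0) = 10.5970; S(1,1) = 8.2674
  k=2: S(2,0) = 11.9976; S(2,1) = 9.3600; S(2,2) = 7.3023
  k=3: S(3,0) = 13.5832; S(3,1) = 10.5970; S(3,2) = 8.2674; S(3,3) = 6.4498
Terminal payoffs V(N, i) = max(S_T - K, 0):
  V(3,0) = 4.493234; V(3,1) = 1.507049; V(3,2) = 0.000000; V(3,3) = 0.000000
Backward induction: V(k, i) = exp(-r*dt) * [p * V(k+1, i) + (1-p) * V(k+1, i+1)].
  V(2,0) = exp(-r*dt) * [p*4.493234 + (1-p)*1.507049] = 2.918947
  V(2,1) = exp(-r*dt) * [p*1.507049 + (1-p)*0.000000] = 0.713498
  V(2,2) = exp(-r*dt) * [p*0.000000 + (1-p)*0.000000] = 0.000000
  V(1,0) = exp(-r*dt) * [p*2.918947 + (1-p)*0.713498] = 1.756755
  V(1,1) = exp(-r*dt) * [p*0.713498 + (1-p)*0.000000] = 0.337799
  V(0,0) = exp(-r*dt) * [p*1.756755 + (1-p)*0.337799] = 1.009168


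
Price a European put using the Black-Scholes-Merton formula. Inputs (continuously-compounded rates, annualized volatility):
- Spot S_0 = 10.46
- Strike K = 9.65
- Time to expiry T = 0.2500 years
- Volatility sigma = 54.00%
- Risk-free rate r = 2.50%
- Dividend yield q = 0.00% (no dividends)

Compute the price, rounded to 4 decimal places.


Answer: Price = 0.6963

Derivation:
d1 = (ln(S/K) + (r - q + 0.5*sigma^2) * T) / (sigma * sqrt(T)) = 0.45666868
d2 = d1 - sigma * sqrt(T) = 0.18666868
exp(-rT) = 0.99376949; exp(-qT) = 1.00000000
P = K * exp(-rT) * N(-d2) - S_0 * exp(-qT) * N(-d1)
N(-d1) = 0.32395460; N(-d2) = 0.42596021
P = 9.6500 * 0.99376949 * 0.42596021 - 10.4600 * 1.00000000 * 0.32395460 = 0.6963


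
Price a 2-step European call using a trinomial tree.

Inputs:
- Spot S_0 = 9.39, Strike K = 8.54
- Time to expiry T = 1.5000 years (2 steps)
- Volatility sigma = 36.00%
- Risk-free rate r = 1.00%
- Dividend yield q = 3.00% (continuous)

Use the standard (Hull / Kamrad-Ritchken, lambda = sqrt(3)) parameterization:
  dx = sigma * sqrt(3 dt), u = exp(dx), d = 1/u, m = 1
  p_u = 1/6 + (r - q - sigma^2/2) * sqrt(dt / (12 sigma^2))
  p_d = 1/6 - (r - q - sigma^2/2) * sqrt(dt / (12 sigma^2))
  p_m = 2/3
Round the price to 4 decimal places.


Answer: Price = V(0,0) = 1.7037

Derivation:
dt = T/N = 0.750000; dx = sigma*sqrt(3*dt) = 0.540000
u = exp(dx) = 1.716007; d = 1/u = 0.582748
p_u = 0.107778, p_m = 0.666667, p_d = 0.225556
Discount per step: exp(-r*dt) = 0.992528
Stock lattice S(k, j) with j the centered position index:
  k=0: S(0,+0) = 9.3900
  k=1: S(1,-1) = 5.4720; S(1,+0) = 9.3900; S(1,+1) = 16.1133
  k=2: S(2,-2) = 3.1888; S(2,-1) = 5.4720; S(2,+0) = 9.3900; S(2,+1) = 16.1133; S(2,+2) = 27.6505
Terminal payoffs V(N, j) = max(S_T - K, 0):
  V(2,-2) = 0.000000; V(2,-1) = 0.000000; V(2,+0) = 0.850000; V(2,+1) = 7.573304; V(2,+2) = 19.110541
Backward induction: V(k, j) = exp(-r*dt) * [p_u * V(k+1, j+1) + p_m * V(k+1, j) + p_d * V(k+1, j-1)]
  V(1,-1) = exp(-r*dt) * [p_u*0.850000 + p_m*0.000000 + p_d*0.000000] = 0.090927
  V(1,+0) = exp(-r*dt) * [p_u*7.573304 + p_m*0.850000 + p_d*0.000000] = 1.372568
  V(1,+1) = exp(-r*dt) * [p_u*19.110541 + p_m*7.573304 + p_d*0.850000] = 7.245736
  V(0,+0) = exp(-r*dt) * [p_u*7.245736 + p_m*1.372568 + p_d*0.090927] = 1.703658


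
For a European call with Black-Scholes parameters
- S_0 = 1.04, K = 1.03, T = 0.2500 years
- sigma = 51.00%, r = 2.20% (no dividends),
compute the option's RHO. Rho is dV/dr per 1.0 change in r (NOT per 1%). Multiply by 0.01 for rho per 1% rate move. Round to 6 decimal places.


d1 = 0.1869584742; d2 = -0.0680415258
phi(d1) = 0.3920306440; exp(-qT) = 1.0000000000; exp(-rT) = 0.9945150973
N(d2) = 0.4728762890
Rho = K*T*exp(-rT)*N(d2) = 1.0300 * 0.2500 * 0.9945150973 * 0.4728762890 = 0.121098

Answer: Rho = 0.121098


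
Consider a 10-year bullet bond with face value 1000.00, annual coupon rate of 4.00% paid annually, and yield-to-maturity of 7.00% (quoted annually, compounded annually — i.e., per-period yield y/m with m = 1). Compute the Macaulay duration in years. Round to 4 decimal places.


Coupon per period c = face * coupon_rate / m = 40.000000
Periods per year m = 1; per-period yield y/m = 0.070000
Number of cashflows N = 10
Cashflows (t years, CF_t, discount factor 1/(1+y/m)^(m*t), PV):
  t = 1.0000: CF_t = 40.000000, DF = 0.934579, PV = 37.383178
  t = 2.0000: CF_t = 40.000000, DF = 0.873439, PV = 34.937549
  t = 3.0000: CF_t = 40.000000, DF = 0.816298, PV = 32.651915
  t = 4.0000: CF_t = 40.000000, DF = 0.762895, PV = 30.515808
  t = 5.0000: CF_t = 40.000000, DF = 0.712986, PV = 28.519447
  t = 6.0000: CF_t = 40.000000, DF = 0.666342, PV = 26.653689
  t = 7.0000: CF_t = 40.000000, DF = 0.622750, PV = 24.909990
  t = 8.0000: CF_t = 40.000000, DF = 0.582009, PV = 23.280364
  t = 9.0000: CF_t = 40.000000, DF = 0.543934, PV = 21.757350
  t = 10.0000: CF_t = 1040.000000, DF = 0.508349, PV = 528.683264
Price P = sum_t PV_t = 789.292554
Macaulay numerator sum_t t * PV_t:
  t * PV_t at t = 1.0000: 37.383178
  t * PV_t at t = 2.0000: 69.875098
  t * PV_t at t = 3.0000: 97.955745
  t * PV_t at t = 4.0000: 122.063234
  t * PV_t at t = 5.0000: 142.597236
  t * PV_t at t = 6.0000: 159.922134
  t * PV_t at t = 7.0000: 174.369928
  t * PV_t at t = 8.0000: 186.242913
  t * PV_t at t = 9.0000: 195.816147
  t * PV_t at t = 10.0000: 5286.832638
Macaulay duration D = (sum_t t * PV_t) / P = 6473.058251 / 789.292554 = 8.201089

Answer: Macaulay duration = 8.2011 years


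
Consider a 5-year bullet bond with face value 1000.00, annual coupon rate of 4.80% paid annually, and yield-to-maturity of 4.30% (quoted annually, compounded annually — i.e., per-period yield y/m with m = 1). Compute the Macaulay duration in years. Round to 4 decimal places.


Answer: Macaulay duration = 4.5679 years

Derivation:
Coupon per period c = face * coupon_rate / m = 48.000000
Periods per year m = 1; per-period yield y/m = 0.043000
Number of cashflows N = 5
Cashflows (t years, CF_t, discount factor 1/(1+y/m)^(m*t), PV):
  t = 1.0000: CF_t = 48.000000, DF = 0.958773, PV = 46.021093
  t = 2.0000: CF_t = 48.000000, DF = 0.919245, PV = 44.123771
  t = 3.0000: CF_t = 48.000000, DF = 0.881347, PV = 42.304670
  t = 4.0000: CF_t = 48.000000, DF = 0.845012, PV = 40.560566
  t = 5.0000: CF_t = 1048.000000, DF = 0.810174, PV = 849.062657
Price P = sum_t PV_t = 1022.072757
Macaulay numerator sum_t t * PV_t:
  t * PV_t at t = 1.0000: 46.021093
  t * PV_t at t = 2.0000: 88.247542
  t * PV_t at t = 3.0000: 126.914010
  t * PV_t at t = 4.0000: 162.242263
  t * PV_t at t = 5.0000: 4245.313286
Macaulay duration D = (sum_t t * PV_t) / P = 4668.738194 / 1022.072757 = 4.567912


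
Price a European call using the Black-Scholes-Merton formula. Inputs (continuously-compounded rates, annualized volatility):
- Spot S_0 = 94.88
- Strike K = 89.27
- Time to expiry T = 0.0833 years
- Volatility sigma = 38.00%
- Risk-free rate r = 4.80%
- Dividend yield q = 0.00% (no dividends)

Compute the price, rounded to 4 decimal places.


Answer: Price = 7.6857

Derivation:
d1 = (ln(S/K) + (r - q + 0.5*sigma^2) * T) / (sigma * sqrt(T)) = 0.64700581
d2 = d1 - sigma * sqrt(T) = 0.53733120
exp(-rT) = 0.99600958; exp(-qT) = 1.00000000
C = S_0 * exp(-qT) * N(d1) - K * exp(-rT) * N(d2)
N(d1) = 0.74118591; N(d2) = 0.70448057
C = 94.8800 * 1.00000000 * 0.74118591 - 89.2700 * 0.99600958 * 0.70448057 = 7.6857


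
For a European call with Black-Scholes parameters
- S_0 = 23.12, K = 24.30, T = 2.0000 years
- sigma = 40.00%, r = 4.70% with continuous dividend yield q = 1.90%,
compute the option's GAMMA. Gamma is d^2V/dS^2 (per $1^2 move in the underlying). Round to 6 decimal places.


Answer: Gamma = 0.028125

Derivation:
d1 = 0.2938412166; d2 = -0.2718442084
phi(d1) = 0.3820858859; exp(-qT) = 0.9627129409; exp(-rT) = 0.9102827622
Gamma = exp(-qT) * phi(d1) / (S * sigma * sqrt(T)) = 0.9627129409 * 0.3820858859 / (23.1200 * 0.4000 * 1.4142135624) = 0.028125


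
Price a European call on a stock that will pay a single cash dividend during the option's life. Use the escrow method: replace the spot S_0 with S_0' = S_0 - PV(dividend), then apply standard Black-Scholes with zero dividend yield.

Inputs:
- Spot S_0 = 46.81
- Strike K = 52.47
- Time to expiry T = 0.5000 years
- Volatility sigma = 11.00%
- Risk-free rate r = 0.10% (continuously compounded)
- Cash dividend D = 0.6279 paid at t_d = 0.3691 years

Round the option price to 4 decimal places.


PV(D) = D * exp(-r * t_d) = 0.6279 * 0.99963097 = 0.62766828
S_0' = S_0 - PV(D) = 46.8100 - 0.62766828 = 46.18233172
d1 = (ln(S_0'/K) + (r + sigma^2/2)*T) / (sigma*sqrt(T)) = -1.59573794
d2 = d1 - sigma*sqrt(T) = -1.67351969
exp(-rT) = 0.99950012
N(d1) = 0.05527366; N(d2) = 0.04711252
C = S_0' * N(d1) - K * exp(-rT) * N(d2) = 46.18233172 * 0.05527366 - 52.4700 * 0.99950012 * 0.04711252 = 0.0819

Answer: Price = 0.0819


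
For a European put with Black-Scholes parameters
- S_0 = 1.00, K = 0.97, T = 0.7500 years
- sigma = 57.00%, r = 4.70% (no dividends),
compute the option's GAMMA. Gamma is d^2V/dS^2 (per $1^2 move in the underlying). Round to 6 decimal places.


Answer: Gamma = 0.751900

Derivation:
d1 = 0.3799303230; d2 = -0.1137041572
phi(d1) = 0.3711637057; exp(-qT) = 1.0000000000; exp(-rT) = 0.9653640451
Gamma = exp(-qT) * phi(d1) / (S * sigma * sqrt(T)) = 1.0000000000 * 0.3711637057 / (1.0000 * 0.5700 * 0.8660254038) = 0.751900


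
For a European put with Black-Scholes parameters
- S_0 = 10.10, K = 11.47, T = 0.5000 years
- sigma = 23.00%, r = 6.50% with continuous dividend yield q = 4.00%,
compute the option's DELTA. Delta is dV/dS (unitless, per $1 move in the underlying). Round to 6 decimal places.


Answer: Delta = -0.719140

Derivation:
d1 = -0.6239418454; d2 = -0.7865764051
phi(d1) = 0.3283778846; exp(-qT) = 0.9801986733; exp(-rT) = 0.9680224498
N(-d1) = 0.7336671111
Delta = -exp(-qT) * N(-d1) = -0.9801986733 * 0.7336671111 = -0.719140


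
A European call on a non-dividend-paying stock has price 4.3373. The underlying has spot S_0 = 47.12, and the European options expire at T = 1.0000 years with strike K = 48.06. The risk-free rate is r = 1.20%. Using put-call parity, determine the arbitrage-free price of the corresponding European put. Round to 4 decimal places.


Put-call parity: C - P = S_0 * exp(-qT) - K * exp(-rT).
S_0 * exp(-qT) = 47.1200 * 1.00000000 = 47.12000000
K * exp(-rT) = 48.0600 * 0.98807171 = 47.48672652
P = C - S*exp(-qT) + K*exp(-rT)
P = 4.3373 - 47.12000000 + 47.48672652 = 4.7040

Answer: Put price = 4.7040


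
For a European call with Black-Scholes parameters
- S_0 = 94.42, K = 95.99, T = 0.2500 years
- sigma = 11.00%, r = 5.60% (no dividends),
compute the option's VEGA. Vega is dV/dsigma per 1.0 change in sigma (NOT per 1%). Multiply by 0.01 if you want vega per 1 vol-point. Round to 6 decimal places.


Answer: Vega = 18.831084

Derivation:
d1 = -0.0177928047; d2 = -0.0727928047
phi(d1) = 0.3988791360; exp(-qT) = 1.0000000000; exp(-rT) = 0.9860975443
Vega = S * exp(-qT) * phi(d1) * sqrt(T) = 94.4200 * 1.0000000000 * 0.3988791360 * 0.5000000000 = 18.831084


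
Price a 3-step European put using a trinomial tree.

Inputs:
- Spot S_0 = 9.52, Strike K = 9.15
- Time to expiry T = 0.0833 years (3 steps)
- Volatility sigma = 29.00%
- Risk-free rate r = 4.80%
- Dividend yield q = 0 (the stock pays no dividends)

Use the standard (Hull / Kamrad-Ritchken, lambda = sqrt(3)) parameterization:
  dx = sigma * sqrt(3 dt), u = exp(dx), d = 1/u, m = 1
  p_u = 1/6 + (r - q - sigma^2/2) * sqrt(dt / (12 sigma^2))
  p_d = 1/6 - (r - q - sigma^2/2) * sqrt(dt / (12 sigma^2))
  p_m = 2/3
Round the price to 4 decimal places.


Answer: Price = V(0,0) = 0.1601

Derivation:
dt = T/N = 0.027767; dx = sigma*sqrt(3*dt) = 0.083699
u = exp(dx) = 1.087302; d = 1/u = 0.919708
p_u = 0.167654, p_m = 0.666667, p_d = 0.165680
Discount per step: exp(-r*dt) = 0.998668
Stock lattice S(k, j) with j the centered position index:
  k=0: S(0,+0) = 9.5200
  k=1: S(1,-1) = 8.7556; S(1,+0) = 9.5200; S(1,+1) = 10.3511
  k=2: S(2,-2) = 8.0526; S(2,-1) = 8.7556; S(2,+0) = 9.5200; S(2,+1) = 10.3511; S(2,+2) = 11.2548
  k=3: S(3,-3) = 7.4061; S(3,-2) = 8.0526; S(3,-1) = 8.7556; S(3,+0) = 9.5200; S(3,+1) = 10.3511; S(3,+2) = 11.2548; S(3,+3) = 12.2373
Terminal payoffs V(N, j) = max(K - S_T, 0):
  V(3,-3) = 1.743946; V(3,-2) = 1.097386; V(3,-1) = 0.394380; V(3,+0) = 0.000000; V(3,+1) = 0.000000; V(3,+2) = 0.000000; V(3,+3) = 0.000000
Backward induction: V(k, j) = exp(-r*dt) * [p_u * V(k+1, j+1) + p_m * V(k+1, j) + p_d * V(k+1, j-1)]
  V(2,-2) = exp(-r*dt) * [p_u*0.394380 + p_m*1.097386 + p_d*1.743946] = 1.085199
  V(2,-1) = exp(-r*dt) * [p_u*0.000000 + p_m*0.394380 + p_d*1.097386] = 0.444142
  V(2,+0) = exp(-r*dt) * [p_u*0.000000 + p_m*0.000000 + p_d*0.394380] = 0.065254
  V(2,+1) = exp(-r*dt) * [p_u*0.000000 + p_m*0.000000 + p_d*0.000000] = 0.000000
  V(2,+2) = exp(-r*dt) * [p_u*0.000000 + p_m*0.000000 + p_d*0.000000] = 0.000000
  V(1,-1) = exp(-r*dt) * [p_u*0.065254 + p_m*0.444142 + p_d*1.085199] = 0.486182
  V(1,+0) = exp(-r*dt) * [p_u*0.000000 + p_m*0.065254 + p_d*0.444142] = 0.116932
  V(1,+1) = exp(-r*dt) * [p_u*0.000000 + p_m*0.000000 + p_d*0.065254] = 0.010797
  V(0,+0) = exp(-r*dt) * [p_u*0.010797 + p_m*0.116932 + p_d*0.486182] = 0.160102


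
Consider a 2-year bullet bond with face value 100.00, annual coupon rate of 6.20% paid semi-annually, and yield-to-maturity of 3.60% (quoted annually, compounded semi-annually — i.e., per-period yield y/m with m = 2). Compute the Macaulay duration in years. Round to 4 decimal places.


Answer: Macaulay duration = 1.9140 years

Derivation:
Coupon per period c = face * coupon_rate / m = 3.100000
Periods per year m = 2; per-period yield y/m = 0.018000
Number of cashflows N = 4
Cashflows (t years, CF_t, discount factor 1/(1+y/m)^(m*t), PV):
  t = 0.5000: CF_t = 3.100000, DF = 0.982318, PV = 3.045187
  t = 1.0000: CF_t = 3.100000, DF = 0.964949, PV = 2.991342
  t = 1.5000: CF_t = 3.100000, DF = 0.947887, PV = 2.938450
  t = 2.0000: CF_t = 103.100000, DF = 0.931127, PV = 95.999187
Price P = sum_t PV_t = 104.974166
Macaulay numerator sum_t t * PV_t:
  t * PV_t at t = 0.5000: 1.522593
  t * PV_t at t = 1.0000: 2.991342
  t * PV_t at t = 1.5000: 4.407676
  t * PV_t at t = 2.0000: 191.998373
Macaulay duration D = (sum_t t * PV_t) / P = 200.919985 / 104.974166 = 1.913995


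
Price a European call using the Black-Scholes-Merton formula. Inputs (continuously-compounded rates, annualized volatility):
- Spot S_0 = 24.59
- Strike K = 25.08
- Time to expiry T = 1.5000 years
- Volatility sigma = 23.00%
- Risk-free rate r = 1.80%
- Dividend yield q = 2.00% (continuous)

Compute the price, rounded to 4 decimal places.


Answer: Price = 2.4380

Derivation:
d1 = (ln(S/K) + (r - q + 0.5*sigma^2) * T) / (sigma * sqrt(T)) = 0.06015145
d2 = d1 - sigma * sqrt(T) = -0.22153987
exp(-rT) = 0.97336124; exp(-qT) = 0.97044553
C = S_0 * exp(-qT) * N(d1) - K * exp(-rT) * N(d2)
N(d1) = 0.52398249; N(d2) = 0.41233605
C = 24.5900 * 0.97044553 * 0.52398249 - 25.0800 * 0.97336124 * 0.41233605 = 2.4380


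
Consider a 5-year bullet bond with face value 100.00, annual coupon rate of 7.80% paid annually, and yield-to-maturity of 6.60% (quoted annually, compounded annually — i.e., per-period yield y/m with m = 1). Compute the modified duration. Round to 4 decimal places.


Coupon per period c = face * coupon_rate / m = 7.800000
Periods per year m = 1; per-period yield y/m = 0.066000
Number of cashflows N = 5
Cashflows (t years, CF_t, discount factor 1/(1+y/m)^(m*t), PV):
  t = 1.0000: CF_t = 7.800000, DF = 0.938086, PV = 7.317073
  t = 2.0000: CF_t = 7.800000, DF = 0.880006, PV = 6.864046
  t = 3.0000: CF_t = 7.800000, DF = 0.825521, PV = 6.439068
  t = 4.0000: CF_t = 7.800000, DF = 0.774410, PV = 6.040401
  t = 5.0000: CF_t = 107.800000, DF = 0.726464, PV = 78.312797
Price P = sum_t PV_t = 104.973386
First compute Macaulay numerator sum_t t * PV_t:
  t * PV_t at t = 1.0000: 7.317073
  t * PV_t at t = 2.0000: 13.728092
  t * PV_t at t = 3.0000: 19.317203
  t * PV_t at t = 4.0000: 24.161605
  t * PV_t at t = 5.0000: 391.563987
Macaulay duration D = 456.087960 / 104.973386 = 4.344796
Modified duration = D / (1 + y/m) = 4.344796 / (1 + 0.066000) = 4.075794

Answer: Modified duration = 4.0758


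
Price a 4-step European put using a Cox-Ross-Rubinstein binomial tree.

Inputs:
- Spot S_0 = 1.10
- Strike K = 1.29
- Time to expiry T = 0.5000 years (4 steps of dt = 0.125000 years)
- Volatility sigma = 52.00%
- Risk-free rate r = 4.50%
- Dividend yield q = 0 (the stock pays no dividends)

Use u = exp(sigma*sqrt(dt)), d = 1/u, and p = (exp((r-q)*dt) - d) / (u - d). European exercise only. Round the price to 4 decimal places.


Answer: Price = V(0,0) = 0.2732

Derivation:
dt = T/N = 0.125000
u = exp(sigma*sqrt(dt)) = 1.201833; d = 1/u = 0.832062
p = (exp((r-q)*dt) - d) / (u - d) = 0.469422
Discount per step: exp(-r*dt) = 0.994391
Stock lattice S(k, i) with i counting down-moves:
  k=0: S(0,0) = 1.1000
  k=1: S(1,0) = 1.3220; S(1,1) = 0.9153
  k=2: S(2,0) = 1.5888; S(2,1) = 1.1000; S(2,2) = 0.7616
  k=3: S(3,0) = 1.9095; S(3,1) = 1.3220; S(3,2) = 0.9153; S(3,3) = 0.6337
  k=4: S(4,0) = 2.2949; S(4,1) = 1.5888; S(4,2) = 1.1000; S(4,3) = 0.7616; S(4,4) = 0.5272
Terminal payoffs V(N, i) = max(K - S_T, 0):
  V(4,0) = 0.000000; V(4,1) = 0.000000; V(4,2) = 0.190000; V(4,3) = 0.528439; V(4,4) = 0.762750
Backward induction: V(k, i) = exp(-r*dt) * [p * V(k+1, i) + (1-p) * V(k+1, i+1)].
  V(3,0) = exp(-r*dt) * [p*0.000000 + (1-p)*0.000000] = 0.000000
  V(3,1) = exp(-r*dt) * [p*0.000000 + (1-p)*0.190000] = 0.100244
  V(3,2) = exp(-r*dt) * [p*0.190000 + (1-p)*0.528439] = 0.367495
  V(3,3) = exp(-r*dt) * [p*0.528439 + (1-p)*0.762750] = 0.649098
  V(2,0) = exp(-r*dt) * [p*0.000000 + (1-p)*0.100244] = 0.052889
  V(2,1) = exp(-r*dt) * [p*0.100244 + (1-p)*0.367495] = 0.240684
  V(2,2) = exp(-r*dt) * [p*0.367495 + (1-p)*0.649098] = 0.514008
  V(1,0) = exp(-r*dt) * [p*0.052889 + (1-p)*0.240684] = 0.151673
  V(1,1) = exp(-r*dt) * [p*0.240684 + (1-p)*0.514008] = 0.383540
  V(0,0) = exp(-r*dt) * [p*0.151673 + (1-p)*0.383540] = 0.273156


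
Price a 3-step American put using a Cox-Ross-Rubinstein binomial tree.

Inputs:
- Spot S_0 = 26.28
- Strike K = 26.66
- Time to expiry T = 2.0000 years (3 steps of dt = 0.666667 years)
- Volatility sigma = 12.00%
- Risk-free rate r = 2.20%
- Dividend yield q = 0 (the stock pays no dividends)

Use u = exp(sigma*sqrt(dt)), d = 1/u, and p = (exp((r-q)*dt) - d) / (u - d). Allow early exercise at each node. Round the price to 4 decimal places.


Answer: Price = V(0,0) = 1.5934

Derivation:
dt = T/N = 0.666667
u = exp(sigma*sqrt(dt)) = 1.102940; d = 1/u = 0.906667
p = (exp((r-q)*dt) - d) / (u - d) = 0.550801
Discount per step: exp(-r*dt) = 0.985440
Stock lattice S(k, i) with i counting down-moves:
  k=0: S(0,0) = 26.2800
  k=1: S(1,0) = 28.9853; S(1,1) = 23.8272
  k=2: S(2,0) = 31.9690; S(2,1) = 26.2800; S(2,2) = 21.6034
  k=3: S(3,0) = 35.2599; S(3,1) = 28.9853; S(3,2) = 23.8272; S(3,3) = 19.5871
Terminal payoffs V(N, i) = max(K - S_T, 0):
  V(3,0) = 0.000000; V(3,1) = 0.000000; V(3,2) = 2.832780; V(3,3) = 7.072935
Backward induction: V(k, i) = exp(-r*dt) * [p * V(k+1, i) + (1-p) * V(k+1, i+1)]; then take max(V_cont, immediate exercise) for American.
  V(2,0) = exp(-r*dt) * [p*0.000000 + (1-p)*0.000000] = 0.000000; exercise = 0.000000; V(2,0) = max -> 0.000000
  V(2,1) = exp(-r*dt) * [p*0.000000 + (1-p)*2.832780] = 1.253955; exercise = 0.380000; V(2,1) = max -> 1.253955
  V(2,2) = exp(-r*dt) * [p*2.832780 + (1-p)*7.072935] = 4.668477; exercise = 5.056637; V(2,2) = max -> 5.056637
  V(1,0) = exp(-r*dt) * [p*0.000000 + (1-p)*1.253955] = 0.555074; exercise = 0.000000; V(1,0) = max -> 0.555074
  V(1,1) = exp(-r*dt) * [p*1.253955 + (1-p)*5.056637] = 2.918987; exercise = 2.832780; V(1,1) = max -> 2.918987
  V(0,0) = exp(-r*dt) * [p*0.555074 + (1-p)*2.918987] = 1.593399; exercise = 0.380000; V(0,0) = max -> 1.593399


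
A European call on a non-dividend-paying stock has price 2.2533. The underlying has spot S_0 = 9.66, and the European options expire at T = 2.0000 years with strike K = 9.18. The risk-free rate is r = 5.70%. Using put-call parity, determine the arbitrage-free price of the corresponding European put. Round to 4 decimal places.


Answer: Put price = 0.7842

Derivation:
Put-call parity: C - P = S_0 * exp(-qT) - K * exp(-rT).
S_0 * exp(-qT) = 9.6600 * 1.00000000 = 9.66000000
K * exp(-rT) = 9.1800 * 0.89225796 = 8.19092804
P = C - S*exp(-qT) + K*exp(-rT)
P = 2.2533 - 9.66000000 + 8.19092804 = 0.7842


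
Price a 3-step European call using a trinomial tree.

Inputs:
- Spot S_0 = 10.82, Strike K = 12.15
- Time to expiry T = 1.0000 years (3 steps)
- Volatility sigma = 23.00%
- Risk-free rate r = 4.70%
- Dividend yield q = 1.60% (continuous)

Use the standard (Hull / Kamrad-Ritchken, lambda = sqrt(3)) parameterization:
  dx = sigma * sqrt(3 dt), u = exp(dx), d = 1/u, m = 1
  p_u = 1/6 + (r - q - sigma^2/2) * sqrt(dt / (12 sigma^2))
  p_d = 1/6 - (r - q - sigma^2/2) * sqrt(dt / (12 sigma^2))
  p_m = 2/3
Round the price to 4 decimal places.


Answer: Price = V(0,0) = 0.6564

Derivation:
dt = T/N = 0.333333; dx = sigma*sqrt(3*dt) = 0.230000
u = exp(dx) = 1.258600; d = 1/u = 0.794534
p_u = 0.169964, p_m = 0.666667, p_d = 0.163370
Discount per step: exp(-r*dt) = 0.984455
Stock lattice S(k, j) with j the centered position index:
  k=0: S(0,+0) = 10.8200
  k=1: S(1,-1) = 8.5969; S(1,+0) = 10.8200; S(1,+1) = 13.6181
  k=2: S(2,-2) = 6.8305; S(2,-1) = 8.5969; S(2,+0) = 10.8200; S(2,+1) = 13.6181; S(2,+2) = 17.1397
  k=3: S(3,-3) = 5.4271; S(3,-2) = 6.8305; S(3,-1) = 8.5969; S(3,+0) = 10.8200; S(3,+1) = 13.6181; S(3,+2) = 17.1397; S(3,+3) = 21.5720
Terminal payoffs V(N, j) = max(S_T - K, 0):
  V(3,-3) = 0.000000; V(3,-2) = 0.000000; V(3,-1) = 0.000000; V(3,+0) = 0.000000; V(3,+1) = 1.468052; V(3,+2) = 4.989681; V(3,+3) = 9.422002
Backward induction: V(k, j) = exp(-r*dt) * [p_u * V(k+1, j+1) + p_m * V(k+1, j) + p_d * V(k+1, j-1)]
  V(2,-2) = exp(-r*dt) * [p_u*0.000000 + p_m*0.000000 + p_d*0.000000] = 0.000000
  V(2,-1) = exp(-r*dt) * [p_u*0.000000 + p_m*0.000000 + p_d*0.000000] = 0.000000
  V(2,+0) = exp(-r*dt) * [p_u*1.468052 + p_m*0.000000 + p_d*0.000000] = 0.245637
  V(2,+1) = exp(-r*dt) * [p_u*4.989681 + p_m*1.468052 + p_d*0.000000] = 1.798370
  V(2,+2) = exp(-r*dt) * [p_u*9.422002 + p_m*4.989681 + p_d*1.468052] = 5.087358
  V(1,-1) = exp(-r*dt) * [p_u*0.245637 + p_m*0.000000 + p_d*0.000000] = 0.041100
  V(1,+0) = exp(-r*dt) * [p_u*1.798370 + p_m*0.245637 + p_d*0.000000] = 0.462119
  V(1,+1) = exp(-r*dt) * [p_u*5.087358 + p_m*1.798370 + p_d*0.245637] = 2.071008
  V(0,+0) = exp(-r*dt) * [p_u*2.071008 + p_m*0.462119 + p_d*0.041100] = 0.656425


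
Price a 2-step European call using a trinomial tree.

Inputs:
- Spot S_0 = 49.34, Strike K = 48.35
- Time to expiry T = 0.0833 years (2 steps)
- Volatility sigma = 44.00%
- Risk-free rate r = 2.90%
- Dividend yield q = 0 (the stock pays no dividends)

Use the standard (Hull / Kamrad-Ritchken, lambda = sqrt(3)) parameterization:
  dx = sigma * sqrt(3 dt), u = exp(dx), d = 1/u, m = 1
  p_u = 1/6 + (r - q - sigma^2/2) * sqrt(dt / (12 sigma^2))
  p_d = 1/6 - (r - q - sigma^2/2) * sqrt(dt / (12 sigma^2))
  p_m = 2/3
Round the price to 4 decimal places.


Answer: Price = V(0,0) = 2.9121

Derivation:
dt = T/N = 0.041650; dx = sigma*sqrt(3*dt) = 0.155532
u = exp(dx) = 1.168280; d = 1/u = 0.855959
p_u = 0.157589, p_m = 0.666667, p_d = 0.175745
Discount per step: exp(-r*dt) = 0.998793
Stock lattice S(k, j) with j the centered position index:
  k=0: S(0,+0) = 49.3400
  k=1: S(1,-1) = 42.2330; S(1,+0) = 49.3400; S(1,+1) = 57.6429
  k=2: S(2,-2) = 36.1498; S(2,-1) = 42.2330; S(2,+0) = 49.3400; S(2,+1) = 57.6429; S(2,+2) = 67.3431
Terminal payoffs V(N, j) = max(S_T - K, 0):
  V(2,-2) = 0.000000; V(2,-1) = 0.000000; V(2,+0) = 0.990000; V(2,+1) = 9.292923; V(2,+2) = 18.993061
Backward induction: V(k, j) = exp(-r*dt) * [p_u * V(k+1, j+1) + p_m * V(k+1, j) + p_d * V(k+1, j-1)]
  V(1,-1) = exp(-r*dt) * [p_u*0.990000 + p_m*0.000000 + p_d*0.000000] = 0.155824
  V(1,+0) = exp(-r*dt) * [p_u*9.292923 + p_m*0.990000 + p_d*0.000000] = 2.121894
  V(1,+1) = exp(-r*dt) * [p_u*18.993061 + p_m*9.292923 + p_d*0.990000] = 9.351058
  V(0,+0) = exp(-r*dt) * [p_u*9.351058 + p_m*2.121894 + p_d*0.155824] = 2.912082


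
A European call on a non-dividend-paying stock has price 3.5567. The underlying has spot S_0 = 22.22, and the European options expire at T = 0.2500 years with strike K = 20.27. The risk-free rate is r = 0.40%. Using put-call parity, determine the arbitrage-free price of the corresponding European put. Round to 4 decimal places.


Answer: Put price = 1.5864

Derivation:
Put-call parity: C - P = S_0 * exp(-qT) - K * exp(-rT).
S_0 * exp(-qT) = 22.2200 * 1.00000000 = 22.22000000
K * exp(-rT) = 20.2700 * 0.99900050 = 20.24974013
P = C - S*exp(-qT) + K*exp(-rT)
P = 3.5567 - 22.22000000 + 20.24974013 = 1.5864


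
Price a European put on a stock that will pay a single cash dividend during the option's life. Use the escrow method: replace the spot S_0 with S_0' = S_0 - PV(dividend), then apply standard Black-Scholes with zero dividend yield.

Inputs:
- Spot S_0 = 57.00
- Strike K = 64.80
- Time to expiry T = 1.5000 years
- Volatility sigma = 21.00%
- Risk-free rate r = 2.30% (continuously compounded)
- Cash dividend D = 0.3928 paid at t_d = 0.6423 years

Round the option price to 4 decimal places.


PV(D) = D * exp(-r * t_d) = 0.3928 * 0.98533568 = 0.38703986
S_0' = S_0 - PV(D) = 57.0000 - 0.38703986 = 56.61296014
d1 = (ln(S_0'/K) + (r + sigma^2/2)*T) / (sigma*sqrt(T)) = -0.26241682
d2 = d1 - sigma*sqrt(T) = -0.51961324
exp(-rT) = 0.96608834
N(-d1) = 0.60349995; N(-d2) = 0.69833342
P = K * exp(-rT) * N(-d2) - S_0' * N(-d1) = 64.8000 * 0.96608834 * 0.69833342 - 56.61296014 * 0.60349995 = 9.5515

Answer: Price = 9.5515


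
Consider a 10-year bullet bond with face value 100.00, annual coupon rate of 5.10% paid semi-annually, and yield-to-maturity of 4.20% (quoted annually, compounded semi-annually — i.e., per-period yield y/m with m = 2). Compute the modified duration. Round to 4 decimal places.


Coupon per period c = face * coupon_rate / m = 2.550000
Periods per year m = 2; per-period yield y/m = 0.021000
Number of cashflows N = 20
Cashflows (t years, CF_t, discount factor 1/(1+y/m)^(m*t), PV):
  t = 0.5000: CF_t = 2.550000, DF = 0.979432, PV = 2.497551
  t = 1.0000: CF_t = 2.550000, DF = 0.959287, PV = 2.446182
  t = 1.5000: CF_t = 2.550000, DF = 0.939556, PV = 2.395868
  t = 2.0000: CF_t = 2.550000, DF = 0.920231, PV = 2.346590
  t = 2.5000: CF_t = 2.550000, DF = 0.901304, PV = 2.298325
  t = 3.0000: CF_t = 2.550000, DF = 0.882766, PV = 2.251053
  t = 3.5000: CF_t = 2.550000, DF = 0.864609, PV = 2.204753
  t = 4.0000: CF_t = 2.550000, DF = 0.846826, PV = 2.159406
  t = 4.5000: CF_t = 2.550000, DF = 0.829408, PV = 2.114991
  t = 5.0000: CF_t = 2.550000, DF = 0.812349, PV = 2.071490
  t = 5.5000: CF_t = 2.550000, DF = 0.795640, PV = 2.028883
  t = 6.0000: CF_t = 2.550000, DF = 0.779276, PV = 1.987153
  t = 6.5000: CF_t = 2.550000, DF = 0.763247, PV = 1.946281
  t = 7.0000: CF_t = 2.550000, DF = 0.747549, PV = 1.906250
  t = 7.5000: CF_t = 2.550000, DF = 0.732173, PV = 1.867042
  t = 8.0000: CF_t = 2.550000, DF = 0.717114, PV = 1.828640
  t = 8.5000: CF_t = 2.550000, DF = 0.702364, PV = 1.791029
  t = 9.0000: CF_t = 2.550000, DF = 0.687918, PV = 1.754191
  t = 9.5000: CF_t = 2.550000, DF = 0.673769, PV = 1.718110
  t = 10.0000: CF_t = 102.550000, DF = 0.659911, PV = 67.673840
Price P = sum_t PV_t = 107.287628
First compute Macaulay numerator sum_t t * PV_t:
  t * PV_t at t = 0.5000: 1.248776
  t * PV_t at t = 1.0000: 2.446182
  t * PV_t at t = 1.5000: 3.593803
  t * PV_t at t = 2.0000: 4.693180
  t * PV_t at t = 2.5000: 5.745813
  t * PV_t at t = 3.0000: 6.753159
  t * PV_t at t = 3.5000: 7.716636
  t * PV_t at t = 4.0000: 8.637623
  t * PV_t at t = 4.5000: 9.517459
  t * PV_t at t = 5.0000: 10.357448
  t * PV_t at t = 5.5000: 11.158857
  t * PV_t at t = 6.0000: 11.922917
  t * PV_t at t = 6.5000: 12.650826
  t * PV_t at t = 7.0000: 13.343748
  t * PV_t at t = 7.5000: 14.002814
  t * PV_t at t = 8.0000: 14.629123
  t * PV_t at t = 8.5000: 15.223745
  t * PV_t at t = 9.0000: 15.787717
  t * PV_t at t = 9.5000: 16.322049
  t * PV_t at t = 10.0000: 676.738404
Macaulay duration D = 862.490278 / 107.287628 = 8.039047
Modified duration = D / (1 + y/m) = 8.039047 / (1 + 0.021000) = 7.873699

Answer: Modified duration = 7.8737


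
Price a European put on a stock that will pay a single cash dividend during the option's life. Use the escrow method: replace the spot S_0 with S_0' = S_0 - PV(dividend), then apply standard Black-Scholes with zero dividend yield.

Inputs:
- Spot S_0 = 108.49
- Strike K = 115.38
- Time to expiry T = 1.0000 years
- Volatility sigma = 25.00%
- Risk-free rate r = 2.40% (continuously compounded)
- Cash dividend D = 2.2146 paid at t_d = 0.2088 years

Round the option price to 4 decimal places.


PV(D) = D * exp(-r * t_d) = 2.2146 * 0.99500134 = 2.20352996
S_0' = S_0 - PV(D) = 108.4900 - 2.20352996 = 106.28647004
d1 = (ln(S_0'/K) + (r + sigma^2/2)*T) / (sigma*sqrt(T)) = -0.10737213
d2 = d1 - sigma*sqrt(T) = -0.35737213
exp(-rT) = 0.97628571
N(-d1) = 0.54275312; N(-d2) = 0.63959338
P = K * exp(-rT) * N(-d2) - S_0' * N(-d1) = 115.3800 * 0.97628571 * 0.63959338 - 106.28647004 * 0.54275312 = 14.3589

Answer: Price = 14.3589


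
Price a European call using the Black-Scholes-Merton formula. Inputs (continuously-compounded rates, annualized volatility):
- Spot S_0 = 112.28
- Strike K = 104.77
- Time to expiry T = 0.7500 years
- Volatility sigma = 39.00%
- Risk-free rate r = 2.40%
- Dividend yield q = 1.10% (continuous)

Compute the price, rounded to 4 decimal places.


d1 = (ln(S/K) + (r - q + 0.5*sigma^2) * T) / (sigma * sqrt(T)) = 0.40271152
d2 = d1 - sigma * sqrt(T) = 0.06496162
exp(-rT) = 0.98216103; exp(-qT) = 0.99178394
C = S_0 * exp(-qT) * N(d1) - K * exp(-rT) * N(d2)
N(d1) = 0.65641977; N(d2) = 0.52589772
C = 112.2800 * 0.99178394 * 0.65641977 - 104.7700 * 0.98216103 * 0.52589772 = 18.9819

Answer: Price = 18.9819


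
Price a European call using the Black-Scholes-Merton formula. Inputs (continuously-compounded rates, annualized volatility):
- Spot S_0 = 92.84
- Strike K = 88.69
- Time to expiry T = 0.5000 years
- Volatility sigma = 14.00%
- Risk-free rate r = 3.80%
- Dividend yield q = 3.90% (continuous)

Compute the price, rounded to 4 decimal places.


d1 = (ln(S/K) + (r - q + 0.5*sigma^2) * T) / (sigma * sqrt(T)) = 0.50639390
d2 = d1 - sigma * sqrt(T) = 0.40739895
exp(-rT) = 0.98117936; exp(-qT) = 0.98068890
C = S_0 * exp(-qT) * N(d1) - K * exp(-rT) * N(d2)
N(d1) = 0.69370992; N(d2) = 0.65814250
C = 92.8400 * 0.98068890 * 0.69370992 - 88.6900 * 0.98117936 * 0.65814250 = 5.8882

Answer: Price = 5.8882


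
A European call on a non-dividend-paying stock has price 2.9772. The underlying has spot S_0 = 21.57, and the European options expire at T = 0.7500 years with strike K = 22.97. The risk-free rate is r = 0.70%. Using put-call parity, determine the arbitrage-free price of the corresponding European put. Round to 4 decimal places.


Put-call parity: C - P = S_0 * exp(-qT) - K * exp(-rT).
S_0 * exp(-qT) = 21.5700 * 1.00000000 = 21.57000000
K * exp(-rT) = 22.9700 * 0.99476376 = 22.84972350
P = C - S*exp(-qT) + K*exp(-rT)
P = 2.9772 - 21.57000000 + 22.84972350 = 4.2569

Answer: Put price = 4.2569


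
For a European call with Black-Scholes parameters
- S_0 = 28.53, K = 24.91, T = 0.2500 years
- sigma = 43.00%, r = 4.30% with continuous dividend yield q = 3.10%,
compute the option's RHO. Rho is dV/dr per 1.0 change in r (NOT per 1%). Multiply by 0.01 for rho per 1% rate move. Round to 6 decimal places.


Answer: Rho = 4.340720

Derivation:
d1 = 0.7525550509; d2 = 0.5375550509
phi(d1) = 0.3005599375; exp(-qT) = 0.9922799538; exp(-rT) = 0.9893075748
N(d2) = 0.7045578654
Rho = K*T*exp(-rT)*N(d2) = 24.9100 * 0.2500 * 0.9893075748 * 0.7045578654 = 4.340720


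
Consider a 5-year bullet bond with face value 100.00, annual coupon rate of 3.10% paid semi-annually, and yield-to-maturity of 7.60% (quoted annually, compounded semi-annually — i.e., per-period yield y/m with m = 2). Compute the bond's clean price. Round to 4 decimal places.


Coupon per period c = face * coupon_rate / m = 1.550000
Periods per year m = 2; per-period yield y/m = 0.038000
Number of cashflows N = 10
Cashflows (t years, CF_t, discount factor 1/(1+y/m)^(m*t), PV):
  t = 0.5000: CF_t = 1.550000, DF = 0.963391, PV = 1.493256
  t = 1.0000: CF_t = 1.550000, DF = 0.928122, PV = 1.438590
  t = 1.5000: CF_t = 1.550000, DF = 0.894145, PV = 1.385925
  t = 2.0000: CF_t = 1.550000, DF = 0.861411, PV = 1.335188
  t = 2.5000: CF_t = 1.550000, DF = 0.829876, PV = 1.286308
  t = 3.0000: CF_t = 1.550000, DF = 0.799495, PV = 1.239218
  t = 3.5000: CF_t = 1.550000, DF = 0.770227, PV = 1.193851
  t = 4.0000: CF_t = 1.550000, DF = 0.742030, PV = 1.150146
  t = 4.5000: CF_t = 1.550000, DF = 0.714865, PV = 1.108040
  t = 5.0000: CF_t = 101.550000, DF = 0.688694, PV = 69.936902
Price P = sum_t PV_t = 81.567423

Answer: Price = 81.5674


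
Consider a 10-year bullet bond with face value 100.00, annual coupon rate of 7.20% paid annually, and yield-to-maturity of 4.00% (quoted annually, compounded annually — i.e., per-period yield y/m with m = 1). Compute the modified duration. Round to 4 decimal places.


Answer: Modified duration = 7.4653

Derivation:
Coupon per period c = face * coupon_rate / m = 7.200000
Periods per year m = 1; per-period yield y/m = 0.040000
Number of cashflows N = 10
Cashflows (t years, CF_t, discount factor 1/(1+y/m)^(m*t), PV):
  t = 1.0000: CF_t = 7.200000, DF = 0.961538, PV = 6.923077
  t = 2.0000: CF_t = 7.200000, DF = 0.924556, PV = 6.656805
  t = 3.0000: CF_t = 7.200000, DF = 0.888996, PV = 6.400774
  t = 4.0000: CF_t = 7.200000, DF = 0.854804, PV = 6.154590
  t = 5.0000: CF_t = 7.200000, DF = 0.821927, PV = 5.917875
  t = 6.0000: CF_t = 7.200000, DF = 0.790315, PV = 5.690265
  t = 7.0000: CF_t = 7.200000, DF = 0.759918, PV = 5.471408
  t = 8.0000: CF_t = 7.200000, DF = 0.730690, PV = 5.260969
  t = 9.0000: CF_t = 7.200000, DF = 0.702587, PV = 5.058624
  t = 10.0000: CF_t = 107.200000, DF = 0.675564, PV = 72.420479
Price P = sum_t PV_t = 125.954866
First compute Macaulay numerator sum_t t * PV_t:
  t * PV_t at t = 1.0000: 6.923077
  t * PV_t at t = 2.0000: 13.313609
  t * PV_t at t = 3.0000: 19.202321
  t * PV_t at t = 4.0000: 24.618361
  t * PV_t at t = 5.0000: 29.589376
  t * PV_t at t = 6.0000: 34.141588
  t * PV_t at t = 7.0000: 38.299858
  t * PV_t at t = 8.0000: 42.087756
  t * PV_t at t = 9.0000: 45.527620
  t * PV_t at t = 10.0000: 724.204789
Macaulay duration D = 977.908355 / 125.954866 = 7.763958
Modified duration = D / (1 + y/m) = 7.763958 / (1 + 0.040000) = 7.465345


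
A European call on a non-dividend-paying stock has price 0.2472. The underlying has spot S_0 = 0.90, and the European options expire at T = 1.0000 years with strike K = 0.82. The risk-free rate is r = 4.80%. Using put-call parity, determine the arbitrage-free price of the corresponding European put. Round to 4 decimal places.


Put-call parity: C - P = S_0 * exp(-qT) - K * exp(-rT).
S_0 * exp(-qT) = 0.9000 * 1.00000000 = 0.90000000
K * exp(-rT) = 0.8200 * 0.95313379 = 0.78156971
P = C - S*exp(-qT) + K*exp(-rT)
P = 0.2472 - 0.90000000 + 0.78156971 = 0.1288

Answer: Put price = 0.1288


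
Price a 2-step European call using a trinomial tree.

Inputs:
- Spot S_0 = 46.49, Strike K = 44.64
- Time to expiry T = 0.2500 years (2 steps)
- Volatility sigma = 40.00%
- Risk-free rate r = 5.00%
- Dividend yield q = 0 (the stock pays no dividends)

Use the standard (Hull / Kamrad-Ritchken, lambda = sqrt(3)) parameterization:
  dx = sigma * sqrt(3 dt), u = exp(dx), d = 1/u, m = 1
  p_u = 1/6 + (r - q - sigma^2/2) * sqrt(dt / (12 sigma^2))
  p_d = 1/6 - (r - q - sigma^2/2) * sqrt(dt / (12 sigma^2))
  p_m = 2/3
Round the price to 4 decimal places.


dt = T/N = 0.125000; dx = sigma*sqrt(3*dt) = 0.244949
u = exp(dx) = 1.277556; d = 1/u = 0.782744
p_u = 0.159012, p_m = 0.666667, p_d = 0.174321
Discount per step: exp(-r*dt) = 0.993769
Stock lattice S(k, j) with j the centered position index:
  k=0: S(0,+0) = 46.4900
  k=1: S(1,-1) = 36.3898; S(1,+0) = 46.4900; S(1,+1) = 59.3936
  k=2: S(2,-2) = 28.4839; S(2,-1) = 36.3898; S(2,+0) = 46.4900; S(2,+1) = 59.3936; S(2,+2) = 75.8786
Terminal payoffs V(N, j) = max(S_T - K, 0):
  V(2,-2) = 0.000000; V(2,-1) = 0.000000; V(2,+0) = 1.850000; V(2,+1) = 14.753584; V(2,+2) = 31.238637
Backward induction: V(k, j) = exp(-r*dt) * [p_u * V(k+1, j+1) + p_m * V(k+1, j) + p_d * V(k+1, j-1)]
  V(1,-1) = exp(-r*dt) * [p_u*1.850000 + p_m*0.000000 + p_d*0.000000] = 0.292339
  V(1,+0) = exp(-r*dt) * [p_u*14.753584 + p_m*1.850000 + p_d*0.000000] = 3.557029
  V(1,+1) = exp(-r*dt) * [p_u*31.238637 + p_m*14.753584 + p_d*1.850000] = 15.031296
  V(0,+0) = exp(-r*dt) * [p_u*15.031296 + p_m*3.557029 + p_d*0.292339] = 4.782486

Answer: Price = V(0,0) = 4.7825


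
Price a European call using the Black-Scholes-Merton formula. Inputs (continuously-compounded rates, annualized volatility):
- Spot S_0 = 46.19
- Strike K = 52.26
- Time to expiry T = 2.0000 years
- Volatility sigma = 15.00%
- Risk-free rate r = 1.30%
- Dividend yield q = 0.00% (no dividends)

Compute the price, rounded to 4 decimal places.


Answer: Price = 2.1605

Derivation:
d1 = (ln(S/K) + (r - q + 0.5*sigma^2) * T) / (sigma * sqrt(T)) = -0.35340224
d2 = d1 - sigma * sqrt(T) = -0.56553427
exp(-rT) = 0.97433509; exp(-qT) = 1.00000000
C = S_0 * exp(-qT) * N(d1) - K * exp(-rT) * N(d2)
N(d1) = 0.36189345; N(d2) = 0.28585521
C = 46.1900 * 1.00000000 * 0.36189345 - 52.2600 * 0.97433509 * 0.28585521 = 2.1605


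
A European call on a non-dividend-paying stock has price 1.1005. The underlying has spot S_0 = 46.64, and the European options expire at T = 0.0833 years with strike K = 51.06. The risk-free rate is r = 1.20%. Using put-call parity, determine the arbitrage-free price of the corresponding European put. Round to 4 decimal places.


Answer: Put price = 5.4695

Derivation:
Put-call parity: C - P = S_0 * exp(-qT) - K * exp(-rT).
S_0 * exp(-qT) = 46.6400 * 1.00000000 = 46.64000000
K * exp(-rT) = 51.0600 * 0.99900090 = 51.00898593
P = C - S*exp(-qT) + K*exp(-rT)
P = 1.1005 - 46.64000000 + 51.00898593 = 5.4695
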